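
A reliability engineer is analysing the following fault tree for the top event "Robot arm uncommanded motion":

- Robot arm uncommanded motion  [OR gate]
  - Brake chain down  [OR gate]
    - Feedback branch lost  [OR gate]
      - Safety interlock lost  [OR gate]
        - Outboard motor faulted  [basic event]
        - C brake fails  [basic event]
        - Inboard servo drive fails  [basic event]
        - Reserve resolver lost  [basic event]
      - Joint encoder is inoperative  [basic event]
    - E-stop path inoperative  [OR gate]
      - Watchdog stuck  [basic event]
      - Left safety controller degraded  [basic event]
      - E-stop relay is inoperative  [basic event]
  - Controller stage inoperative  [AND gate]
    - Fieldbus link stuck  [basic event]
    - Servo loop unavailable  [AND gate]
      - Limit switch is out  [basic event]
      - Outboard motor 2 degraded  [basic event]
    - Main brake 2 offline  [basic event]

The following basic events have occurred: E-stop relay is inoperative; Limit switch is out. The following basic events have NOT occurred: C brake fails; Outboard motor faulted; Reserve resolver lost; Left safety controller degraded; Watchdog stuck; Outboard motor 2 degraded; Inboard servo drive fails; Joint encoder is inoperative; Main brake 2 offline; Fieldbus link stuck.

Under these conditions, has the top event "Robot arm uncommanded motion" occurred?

Safety interlock lost [OR]: Outboard motor faulted=not, C brake fails=not, Inboard servo drive fails=not, Reserve resolver lost=not → no input occurs → does not occur.
Feedback branch lost [OR]: Safety interlock lost=not, Joint encoder is inoperative=not → no input occurs → does not occur.
E-stop path inoperative [OR]: Watchdog stuck=not, Left safety controller degraded=not, E-stop relay is inoperative=occurs → at least one input occurs → occurs.
Brake chain down [OR]: Feedback branch lost=not, E-stop path inoperative=occurs → at least one input occurs → occurs.
Servo loop unavailable [AND]: Limit switch is out=occurs, Outboard motor 2 degraded=not → not all inputs occur → does not occur.
Controller stage inoperative [AND]: Fieldbus link stuck=not, Servo loop unavailable=not, Main brake 2 offline=not → not all inputs occur → does not occur.
Robot arm uncommanded motion [OR]: Brake chain down=occurs, Controller stage inoperative=not → at least one input occurs → occurs.

Yes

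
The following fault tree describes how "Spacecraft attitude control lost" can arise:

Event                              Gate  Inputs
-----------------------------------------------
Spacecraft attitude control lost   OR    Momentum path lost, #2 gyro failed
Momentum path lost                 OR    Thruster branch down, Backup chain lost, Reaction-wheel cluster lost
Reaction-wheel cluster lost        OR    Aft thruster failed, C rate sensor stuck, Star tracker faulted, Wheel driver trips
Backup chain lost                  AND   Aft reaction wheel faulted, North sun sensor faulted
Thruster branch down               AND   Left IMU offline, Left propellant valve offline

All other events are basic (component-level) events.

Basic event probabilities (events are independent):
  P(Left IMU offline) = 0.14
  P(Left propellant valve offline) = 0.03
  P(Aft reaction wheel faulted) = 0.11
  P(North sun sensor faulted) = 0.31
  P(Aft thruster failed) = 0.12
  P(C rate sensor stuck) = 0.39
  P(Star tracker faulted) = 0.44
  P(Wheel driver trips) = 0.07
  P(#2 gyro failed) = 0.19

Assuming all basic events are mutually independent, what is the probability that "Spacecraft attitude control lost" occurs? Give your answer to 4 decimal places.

P(Thruster branch down) [AND] = 0.14 × 0.03 = 0.004200
P(Backup chain lost) [AND] = 0.11 × 0.31 = 0.034100
P(Reaction-wheel cluster lost) [OR] = 1 − (1−0.12) × (1−0.39) × (1−0.44) × (1−0.07) = 0.720435
P(Momentum path lost) [OR] = 1 − (1−0.004200) × (1−0.034100) × (1−0.720435) = 0.731102
P(Spacecraft attitude control lost) [OR] = 1 − (1−0.731102) × (1−0.19) = 0.782193
Rounded to 4 decimal places: P(Spacecraft attitude control lost) ≈ 0.7822.

0.7822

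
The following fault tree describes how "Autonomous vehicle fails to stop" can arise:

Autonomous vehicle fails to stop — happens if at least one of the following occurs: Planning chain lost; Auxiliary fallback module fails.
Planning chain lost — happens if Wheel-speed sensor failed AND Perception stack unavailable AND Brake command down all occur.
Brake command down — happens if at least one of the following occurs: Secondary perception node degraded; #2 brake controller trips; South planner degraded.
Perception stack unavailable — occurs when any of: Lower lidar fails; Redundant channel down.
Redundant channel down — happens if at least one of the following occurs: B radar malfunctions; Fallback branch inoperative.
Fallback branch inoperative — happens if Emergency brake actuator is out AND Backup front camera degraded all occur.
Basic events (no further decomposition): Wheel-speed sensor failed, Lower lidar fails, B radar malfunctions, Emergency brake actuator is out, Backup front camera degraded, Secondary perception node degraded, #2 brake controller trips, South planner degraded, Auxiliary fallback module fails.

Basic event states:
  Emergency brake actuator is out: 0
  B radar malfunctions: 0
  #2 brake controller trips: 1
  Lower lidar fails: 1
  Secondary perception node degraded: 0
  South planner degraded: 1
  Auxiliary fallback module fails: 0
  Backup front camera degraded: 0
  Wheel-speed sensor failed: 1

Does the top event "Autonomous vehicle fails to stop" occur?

Yes

Fallback branch inoperative [AND]: Emergency brake actuator is out=not, Backup front camera degraded=not → not all inputs occur → does not occur.
Redundant channel down [OR]: B radar malfunctions=not, Fallback branch inoperative=not → no input occurs → does not occur.
Perception stack unavailable [OR]: Lower lidar fails=occurs, Redundant channel down=not → at least one input occurs → occurs.
Brake command down [OR]: Secondary perception node degraded=not, #2 brake controller trips=occurs, South planner degraded=occurs → at least one input occurs → occurs.
Planning chain lost [AND]: Wheel-speed sensor failed=occurs, Perception stack unavailable=occurs, Brake command down=occurs → all inputs occur → occurs.
Autonomous vehicle fails to stop [OR]: Planning chain lost=occurs, Auxiliary fallback module fails=not → at least one input occurs → occurs.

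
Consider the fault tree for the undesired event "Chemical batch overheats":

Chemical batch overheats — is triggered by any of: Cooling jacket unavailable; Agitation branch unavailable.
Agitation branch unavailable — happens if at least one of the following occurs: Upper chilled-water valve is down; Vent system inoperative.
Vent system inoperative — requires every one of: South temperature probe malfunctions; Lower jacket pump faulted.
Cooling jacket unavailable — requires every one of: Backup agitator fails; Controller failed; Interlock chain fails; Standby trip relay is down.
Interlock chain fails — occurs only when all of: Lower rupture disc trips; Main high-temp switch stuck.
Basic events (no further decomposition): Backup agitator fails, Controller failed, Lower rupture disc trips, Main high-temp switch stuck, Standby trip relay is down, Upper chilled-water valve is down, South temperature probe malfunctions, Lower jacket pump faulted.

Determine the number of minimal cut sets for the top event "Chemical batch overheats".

3

Interlock chain fails [AND]: one cut set from each child combined → 1 × 1 = 1 cut set(s).
Cooling jacket unavailable [AND]: one cut set from each child combined → 1 × 1 × 1 × 1 = 1 cut set(s).
Vent system inoperative [AND]: one cut set from each child combined → 1 × 1 = 1 cut set(s).
Agitation branch unavailable [OR]: union of children's cut sets → 2 cut set(s).
Chemical batch overheats [OR]: union of children's cut sets → 3 cut set(s).
Minimal cut sets: {Backup agitator fails, Controller failed, Lower rupture disc trips, Main high-temp switch stuck, Standby trip relay is down}; {Upper chilled-water valve is down}; {Lower jacket pump faulted, South temperature probe malfunctions}.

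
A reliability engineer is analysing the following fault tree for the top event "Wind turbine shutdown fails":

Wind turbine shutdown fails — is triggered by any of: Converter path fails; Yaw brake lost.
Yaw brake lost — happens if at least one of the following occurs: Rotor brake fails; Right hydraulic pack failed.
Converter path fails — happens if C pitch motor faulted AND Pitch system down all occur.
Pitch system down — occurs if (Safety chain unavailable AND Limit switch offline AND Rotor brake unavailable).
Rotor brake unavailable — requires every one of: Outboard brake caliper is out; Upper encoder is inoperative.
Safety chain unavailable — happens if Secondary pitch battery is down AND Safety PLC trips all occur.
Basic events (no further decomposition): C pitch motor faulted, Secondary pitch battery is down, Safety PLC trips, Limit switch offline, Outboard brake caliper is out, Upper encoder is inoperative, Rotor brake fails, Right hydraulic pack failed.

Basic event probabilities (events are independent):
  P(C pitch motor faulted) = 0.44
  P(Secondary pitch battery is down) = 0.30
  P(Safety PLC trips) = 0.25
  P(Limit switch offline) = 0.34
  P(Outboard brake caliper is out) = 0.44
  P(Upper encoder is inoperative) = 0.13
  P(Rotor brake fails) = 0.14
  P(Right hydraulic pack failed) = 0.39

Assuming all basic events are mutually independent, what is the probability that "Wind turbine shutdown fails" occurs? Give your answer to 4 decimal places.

0.4757

P(Safety chain unavailable) [AND] = 0.30 × 0.25 = 0.075000
P(Rotor brake unavailable) [AND] = 0.44 × 0.13 = 0.057200
P(Pitch system down) [AND] = 0.075000 × 0.34 × 0.057200 = 0.001459
P(Converter path fails) [AND] = 0.44 × 0.001459 = 0.000642
P(Yaw brake lost) [OR] = 1 − (1−0.14) × (1−0.39) = 0.475400
P(Wind turbine shutdown fails) [OR] = 1 − (1−0.000642) × (1−0.475400) = 0.475737
Rounded to 4 decimal places: P(Wind turbine shutdown fails) ≈ 0.4757.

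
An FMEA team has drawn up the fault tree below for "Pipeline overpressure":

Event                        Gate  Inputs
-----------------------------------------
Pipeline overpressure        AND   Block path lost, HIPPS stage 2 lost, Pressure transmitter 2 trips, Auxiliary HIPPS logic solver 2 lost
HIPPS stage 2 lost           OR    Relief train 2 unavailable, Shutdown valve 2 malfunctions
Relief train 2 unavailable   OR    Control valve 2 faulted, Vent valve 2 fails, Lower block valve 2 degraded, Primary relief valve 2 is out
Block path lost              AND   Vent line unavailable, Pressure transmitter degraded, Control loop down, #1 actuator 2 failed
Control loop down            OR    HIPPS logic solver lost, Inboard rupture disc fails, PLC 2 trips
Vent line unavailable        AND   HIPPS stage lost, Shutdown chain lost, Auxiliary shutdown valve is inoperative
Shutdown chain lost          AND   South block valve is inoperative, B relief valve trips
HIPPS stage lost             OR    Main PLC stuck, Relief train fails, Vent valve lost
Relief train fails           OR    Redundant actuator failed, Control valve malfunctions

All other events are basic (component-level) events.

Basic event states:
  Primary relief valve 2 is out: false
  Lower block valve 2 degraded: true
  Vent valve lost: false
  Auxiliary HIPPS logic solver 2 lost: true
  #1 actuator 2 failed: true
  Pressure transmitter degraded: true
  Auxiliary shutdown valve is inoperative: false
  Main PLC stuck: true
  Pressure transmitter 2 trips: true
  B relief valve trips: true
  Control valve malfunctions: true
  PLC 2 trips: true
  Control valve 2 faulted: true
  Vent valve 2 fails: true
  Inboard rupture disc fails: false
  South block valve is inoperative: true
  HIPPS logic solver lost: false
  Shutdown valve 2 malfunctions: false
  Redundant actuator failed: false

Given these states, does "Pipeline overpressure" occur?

Relief train fails [OR]: Redundant actuator failed=not, Control valve malfunctions=occurs → at least one input occurs → occurs.
HIPPS stage lost [OR]: Main PLC stuck=occurs, Relief train fails=occurs, Vent valve lost=not → at least one input occurs → occurs.
Shutdown chain lost [AND]: South block valve is inoperative=occurs, B relief valve trips=occurs → all inputs occur → occurs.
Vent line unavailable [AND]: HIPPS stage lost=occurs, Shutdown chain lost=occurs, Auxiliary shutdown valve is inoperative=not → not all inputs occur → does not occur.
Control loop down [OR]: HIPPS logic solver lost=not, Inboard rupture disc fails=not, PLC 2 trips=occurs → at least one input occurs → occurs.
Block path lost [AND]: Vent line unavailable=not, Pressure transmitter degraded=occurs, Control loop down=occurs, #1 actuator 2 failed=occurs → not all inputs occur → does not occur.
Relief train 2 unavailable [OR]: Control valve 2 faulted=occurs, Vent valve 2 fails=occurs, Lower block valve 2 degraded=occurs, Primary relief valve 2 is out=not → at least one input occurs → occurs.
HIPPS stage 2 lost [OR]: Relief train 2 unavailable=occurs, Shutdown valve 2 malfunctions=not → at least one input occurs → occurs.
Pipeline overpressure [AND]: Block path lost=not, HIPPS stage 2 lost=occurs, Pressure transmitter 2 trips=occurs, Auxiliary HIPPS logic solver 2 lost=occurs → not all inputs occur → does not occur.

No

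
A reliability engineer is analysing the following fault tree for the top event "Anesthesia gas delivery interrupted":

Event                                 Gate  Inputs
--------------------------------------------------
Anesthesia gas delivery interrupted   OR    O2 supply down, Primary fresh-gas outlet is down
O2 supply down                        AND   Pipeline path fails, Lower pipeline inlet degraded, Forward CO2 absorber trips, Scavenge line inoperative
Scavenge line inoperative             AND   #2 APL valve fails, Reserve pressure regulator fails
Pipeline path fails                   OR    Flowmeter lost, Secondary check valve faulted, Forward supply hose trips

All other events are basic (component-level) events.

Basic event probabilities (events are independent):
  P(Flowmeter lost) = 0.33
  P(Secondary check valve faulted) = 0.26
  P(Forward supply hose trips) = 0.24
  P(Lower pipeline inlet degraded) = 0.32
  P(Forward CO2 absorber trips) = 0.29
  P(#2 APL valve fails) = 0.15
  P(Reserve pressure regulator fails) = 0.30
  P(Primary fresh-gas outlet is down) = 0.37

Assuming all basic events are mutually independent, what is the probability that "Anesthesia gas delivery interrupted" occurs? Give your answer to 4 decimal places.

0.3716

P(Pipeline path fails) [OR] = 1 − (1−0.33) × (1−0.26) × (1−0.24) = 0.623192
P(Scavenge line inoperative) [AND] = 0.15 × 0.30 = 0.045000
P(O2 supply down) [AND] = 0.623192 × 0.32 × 0.29 × 0.045000 = 0.002602
P(Anesthesia gas delivery interrupted) [OR] = 1 − (1−0.002602) × (1−0.37) = 0.371639
Rounded to 4 decimal places: P(Anesthesia gas delivery interrupted) ≈ 0.3716.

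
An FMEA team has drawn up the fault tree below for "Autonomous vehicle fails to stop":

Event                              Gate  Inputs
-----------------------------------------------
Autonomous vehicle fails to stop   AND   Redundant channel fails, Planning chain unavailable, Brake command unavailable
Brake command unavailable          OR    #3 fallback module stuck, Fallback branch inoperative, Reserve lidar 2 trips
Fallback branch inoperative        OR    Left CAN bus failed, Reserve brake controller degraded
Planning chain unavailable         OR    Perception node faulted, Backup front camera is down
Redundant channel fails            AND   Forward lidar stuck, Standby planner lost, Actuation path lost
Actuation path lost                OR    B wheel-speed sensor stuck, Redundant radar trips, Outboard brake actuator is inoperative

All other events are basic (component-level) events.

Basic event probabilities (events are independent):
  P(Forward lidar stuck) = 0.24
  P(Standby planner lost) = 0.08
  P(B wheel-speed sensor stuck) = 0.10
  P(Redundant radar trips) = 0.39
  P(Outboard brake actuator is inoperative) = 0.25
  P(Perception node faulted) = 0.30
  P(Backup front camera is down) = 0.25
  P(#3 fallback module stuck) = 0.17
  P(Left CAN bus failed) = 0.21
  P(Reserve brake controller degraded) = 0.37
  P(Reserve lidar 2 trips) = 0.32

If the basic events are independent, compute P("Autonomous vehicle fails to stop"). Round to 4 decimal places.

P(Actuation path lost) [OR] = 1 − (1−0.10) × (1−0.39) × (1−0.25) = 0.588250
P(Redundant channel fails) [AND] = 0.24 × 0.08 × 0.588250 = 0.011294
P(Planning chain unavailable) [OR] = 1 − (1−0.30) × (1−0.25) = 0.475000
P(Fallback branch inoperative) [OR] = 1 − (1−0.21) × (1−0.37) = 0.502300
P(Brake command unavailable) [OR] = 1 − (1−0.17) × (1−0.502300) × (1−0.32) = 0.719098
P(Autonomous vehicle fails to stop) [AND] = 0.011294 × 0.475000 × 0.719098 = 0.003858
Rounded to 4 decimal places: P(Autonomous vehicle fails to stop) ≈ 0.0039.

0.0039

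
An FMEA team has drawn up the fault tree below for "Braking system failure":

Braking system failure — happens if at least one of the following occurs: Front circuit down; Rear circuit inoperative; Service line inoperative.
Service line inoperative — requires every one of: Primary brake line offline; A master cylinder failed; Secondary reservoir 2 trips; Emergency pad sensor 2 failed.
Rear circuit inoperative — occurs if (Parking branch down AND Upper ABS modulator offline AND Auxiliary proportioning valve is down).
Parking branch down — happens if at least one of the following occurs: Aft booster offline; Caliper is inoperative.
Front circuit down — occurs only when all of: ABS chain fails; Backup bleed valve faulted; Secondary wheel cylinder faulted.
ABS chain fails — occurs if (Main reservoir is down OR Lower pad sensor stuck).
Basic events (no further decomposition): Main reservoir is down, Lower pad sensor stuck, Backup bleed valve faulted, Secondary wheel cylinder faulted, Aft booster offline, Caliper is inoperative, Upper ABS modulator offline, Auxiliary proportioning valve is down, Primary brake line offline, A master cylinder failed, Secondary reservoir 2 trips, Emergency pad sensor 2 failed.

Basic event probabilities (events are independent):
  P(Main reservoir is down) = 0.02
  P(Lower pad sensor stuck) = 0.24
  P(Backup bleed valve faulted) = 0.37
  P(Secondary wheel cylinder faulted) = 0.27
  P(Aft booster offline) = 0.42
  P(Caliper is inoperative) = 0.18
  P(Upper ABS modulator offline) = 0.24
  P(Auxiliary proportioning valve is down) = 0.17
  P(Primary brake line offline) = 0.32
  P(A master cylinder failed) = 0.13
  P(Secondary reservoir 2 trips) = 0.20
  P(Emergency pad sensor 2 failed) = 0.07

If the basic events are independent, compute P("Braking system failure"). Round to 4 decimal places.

0.0469

P(ABS chain fails) [OR] = 1 − (1−0.02) × (1−0.24) = 0.255200
P(Front circuit down) [AND] = 0.255200 × 0.37 × 0.27 = 0.025494
P(Parking branch down) [OR] = 1 − (1−0.42) × (1−0.18) = 0.524400
P(Rear circuit inoperative) [AND] = 0.524400 × 0.24 × 0.17 = 0.021396
P(Service line inoperative) [AND] = 0.32 × 0.13 × 0.20 × 0.07 = 0.000582
P(Braking system failure) [OR] = 1 − (1−0.025494) × (1−0.021396) × (1−0.000582) = 0.046900
Rounded to 4 decimal places: P(Braking system failure) ≈ 0.0469.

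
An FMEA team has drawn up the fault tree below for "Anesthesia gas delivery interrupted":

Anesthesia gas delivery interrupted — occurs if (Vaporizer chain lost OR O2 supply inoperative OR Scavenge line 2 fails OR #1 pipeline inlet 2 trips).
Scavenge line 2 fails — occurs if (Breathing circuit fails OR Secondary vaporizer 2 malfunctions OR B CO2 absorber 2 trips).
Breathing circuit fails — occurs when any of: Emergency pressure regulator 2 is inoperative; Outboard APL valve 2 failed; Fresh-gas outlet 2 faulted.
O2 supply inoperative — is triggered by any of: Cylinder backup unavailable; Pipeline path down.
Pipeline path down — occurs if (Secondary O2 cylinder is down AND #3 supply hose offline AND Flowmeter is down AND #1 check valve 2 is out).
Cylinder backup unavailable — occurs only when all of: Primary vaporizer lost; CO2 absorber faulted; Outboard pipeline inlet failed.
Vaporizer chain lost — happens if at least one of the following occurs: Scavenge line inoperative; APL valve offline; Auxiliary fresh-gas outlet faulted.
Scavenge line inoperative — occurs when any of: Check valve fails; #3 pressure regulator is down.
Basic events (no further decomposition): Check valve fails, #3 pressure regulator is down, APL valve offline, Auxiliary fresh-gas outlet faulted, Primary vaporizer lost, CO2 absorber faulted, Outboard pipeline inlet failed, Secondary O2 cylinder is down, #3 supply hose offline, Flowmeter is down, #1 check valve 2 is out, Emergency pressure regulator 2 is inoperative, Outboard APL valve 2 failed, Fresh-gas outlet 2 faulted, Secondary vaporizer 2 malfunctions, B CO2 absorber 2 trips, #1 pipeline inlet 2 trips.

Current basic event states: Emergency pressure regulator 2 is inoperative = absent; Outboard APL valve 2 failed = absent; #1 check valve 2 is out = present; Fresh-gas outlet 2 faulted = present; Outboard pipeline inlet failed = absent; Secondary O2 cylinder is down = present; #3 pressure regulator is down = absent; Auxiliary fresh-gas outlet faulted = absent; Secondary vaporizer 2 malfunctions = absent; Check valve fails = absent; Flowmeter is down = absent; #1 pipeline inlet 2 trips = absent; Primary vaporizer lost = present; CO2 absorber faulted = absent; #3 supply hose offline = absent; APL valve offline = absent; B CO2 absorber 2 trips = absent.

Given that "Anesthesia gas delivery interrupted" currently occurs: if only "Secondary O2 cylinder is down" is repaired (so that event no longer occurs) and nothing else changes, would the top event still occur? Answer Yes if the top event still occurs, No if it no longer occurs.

Yes

Counterfactual: set "Secondary O2 cylinder is down" to not occurred.
Scavenge line inoperative [OR]: Check valve fails=not, #3 pressure regulator is down=not → no input occurs → does not occur.
Vaporizer chain lost [OR]: Scavenge line inoperative=not, APL valve offline=not, Auxiliary fresh-gas outlet faulted=not → no input occurs → does not occur.
Cylinder backup unavailable [AND]: Primary vaporizer lost=occurs, CO2 absorber faulted=not, Outboard pipeline inlet failed=not → not all inputs occur → does not occur.
Pipeline path down [AND]: Secondary O2 cylinder is down=not, #3 supply hose offline=not, Flowmeter is down=not, #1 check valve 2 is out=occurs → not all inputs occur → does not occur.
O2 supply inoperative [OR]: Cylinder backup unavailable=not, Pipeline path down=not → no input occurs → does not occur.
Breathing circuit fails [OR]: Emergency pressure regulator 2 is inoperative=not, Outboard APL valve 2 failed=not, Fresh-gas outlet 2 faulted=occurs → at least one input occurs → occurs.
Scavenge line 2 fails [OR]: Breathing circuit fails=occurs, Secondary vaporizer 2 malfunctions=not, B CO2 absorber 2 trips=not → at least one input occurs → occurs.
Anesthesia gas delivery interrupted [OR]: Vaporizer chain lost=not, O2 supply inoperative=not, Scavenge line 2 fails=occurs, #1 pipeline inlet 2 trips=not → at least one input occurs → occurs.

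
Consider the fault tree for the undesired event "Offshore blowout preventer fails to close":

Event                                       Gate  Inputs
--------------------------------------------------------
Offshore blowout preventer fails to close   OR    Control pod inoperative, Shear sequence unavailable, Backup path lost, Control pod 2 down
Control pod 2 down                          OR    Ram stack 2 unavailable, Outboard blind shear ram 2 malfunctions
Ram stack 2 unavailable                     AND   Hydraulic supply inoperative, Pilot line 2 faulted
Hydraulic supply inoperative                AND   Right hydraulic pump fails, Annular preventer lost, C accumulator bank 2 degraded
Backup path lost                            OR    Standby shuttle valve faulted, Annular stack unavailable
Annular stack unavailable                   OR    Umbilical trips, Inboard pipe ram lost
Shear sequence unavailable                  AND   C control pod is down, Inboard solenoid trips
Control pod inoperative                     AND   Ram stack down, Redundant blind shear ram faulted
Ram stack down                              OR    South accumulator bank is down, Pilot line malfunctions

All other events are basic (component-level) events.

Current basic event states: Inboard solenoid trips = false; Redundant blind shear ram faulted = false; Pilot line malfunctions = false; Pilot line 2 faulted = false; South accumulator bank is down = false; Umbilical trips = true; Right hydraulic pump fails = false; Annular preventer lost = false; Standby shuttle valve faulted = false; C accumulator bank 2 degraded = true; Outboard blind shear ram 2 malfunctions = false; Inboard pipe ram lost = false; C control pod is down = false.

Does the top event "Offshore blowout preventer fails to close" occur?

Yes

Ram stack down [OR]: South accumulator bank is down=not, Pilot line malfunctions=not → no input occurs → does not occur.
Control pod inoperative [AND]: Ram stack down=not, Redundant blind shear ram faulted=not → not all inputs occur → does not occur.
Shear sequence unavailable [AND]: C control pod is down=not, Inboard solenoid trips=not → not all inputs occur → does not occur.
Annular stack unavailable [OR]: Umbilical trips=occurs, Inboard pipe ram lost=not → at least one input occurs → occurs.
Backup path lost [OR]: Standby shuttle valve faulted=not, Annular stack unavailable=occurs → at least one input occurs → occurs.
Hydraulic supply inoperative [AND]: Right hydraulic pump fails=not, Annular preventer lost=not, C accumulator bank 2 degraded=occurs → not all inputs occur → does not occur.
Ram stack 2 unavailable [AND]: Hydraulic supply inoperative=not, Pilot line 2 faulted=not → not all inputs occur → does not occur.
Control pod 2 down [OR]: Ram stack 2 unavailable=not, Outboard blind shear ram 2 malfunctions=not → no input occurs → does not occur.
Offshore blowout preventer fails to close [OR]: Control pod inoperative=not, Shear sequence unavailable=not, Backup path lost=occurs, Control pod 2 down=not → at least one input occurs → occurs.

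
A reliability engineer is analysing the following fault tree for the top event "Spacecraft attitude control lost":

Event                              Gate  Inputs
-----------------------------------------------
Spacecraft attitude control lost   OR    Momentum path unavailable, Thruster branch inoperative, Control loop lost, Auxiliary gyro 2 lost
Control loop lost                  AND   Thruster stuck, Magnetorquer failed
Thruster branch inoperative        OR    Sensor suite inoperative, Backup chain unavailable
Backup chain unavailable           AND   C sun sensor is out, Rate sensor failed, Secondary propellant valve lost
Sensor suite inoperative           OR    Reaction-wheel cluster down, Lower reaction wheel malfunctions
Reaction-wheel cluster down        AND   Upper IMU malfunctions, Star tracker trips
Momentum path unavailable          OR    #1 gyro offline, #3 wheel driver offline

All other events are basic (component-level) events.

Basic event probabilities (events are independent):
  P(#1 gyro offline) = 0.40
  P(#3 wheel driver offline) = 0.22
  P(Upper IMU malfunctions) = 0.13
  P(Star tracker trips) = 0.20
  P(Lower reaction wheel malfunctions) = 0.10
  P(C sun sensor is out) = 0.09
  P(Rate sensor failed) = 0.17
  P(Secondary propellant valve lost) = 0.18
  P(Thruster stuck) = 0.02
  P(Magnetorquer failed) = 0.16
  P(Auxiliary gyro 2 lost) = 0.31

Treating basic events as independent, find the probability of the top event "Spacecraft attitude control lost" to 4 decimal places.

P(Momentum path unavailable) [OR] = 1 − (1−0.40) × (1−0.22) = 0.532000
P(Reaction-wheel cluster down) [AND] = 0.13 × 0.20 = 0.026000
P(Sensor suite inoperative) [OR] = 1 − (1−0.026000) × (1−0.10) = 0.123400
P(Backup chain unavailable) [AND] = 0.09 × 0.17 × 0.18 = 0.002754
P(Thruster branch inoperative) [OR] = 1 − (1−0.123400) × (1−0.002754) = 0.125814
P(Control loop lost) [AND] = 0.02 × 0.16 = 0.003200
P(Spacecraft attitude control lost) [OR] = 1 − (1−0.532000) × (1−0.125814) × (1−0.003200) × (1−0.31) = 0.718611
Rounded to 4 decimal places: P(Spacecraft attitude control lost) ≈ 0.7186.

0.7186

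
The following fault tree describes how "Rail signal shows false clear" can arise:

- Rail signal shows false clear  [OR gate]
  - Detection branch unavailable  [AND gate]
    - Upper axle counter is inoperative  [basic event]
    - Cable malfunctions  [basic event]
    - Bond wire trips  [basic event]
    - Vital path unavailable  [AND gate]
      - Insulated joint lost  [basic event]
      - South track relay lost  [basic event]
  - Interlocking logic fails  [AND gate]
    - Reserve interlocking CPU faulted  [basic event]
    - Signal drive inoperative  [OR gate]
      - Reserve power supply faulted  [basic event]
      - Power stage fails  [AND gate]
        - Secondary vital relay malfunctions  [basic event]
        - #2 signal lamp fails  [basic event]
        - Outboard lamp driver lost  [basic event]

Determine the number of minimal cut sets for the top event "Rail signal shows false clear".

Vital path unavailable [AND]: one cut set from each child combined → 1 × 1 = 1 cut set(s).
Detection branch unavailable [AND]: one cut set from each child combined → 1 × 1 × 1 × 1 = 1 cut set(s).
Power stage fails [AND]: one cut set from each child combined → 1 × 1 × 1 = 1 cut set(s).
Signal drive inoperative [OR]: union of children's cut sets → 2 cut set(s).
Interlocking logic fails [AND]: one cut set from each child combined → 1 × 2 = 2 cut set(s).
Rail signal shows false clear [OR]: union of children's cut sets → 3 cut set(s).
Minimal cut sets: {Bond wire trips, Cable malfunctions, Insulated joint lost, South track relay lost, Upper axle counter is inoperative}; {Reserve interlocking CPU faulted, Reserve power supply faulted}; {#2 signal lamp fails, Outboard lamp driver lost, Reserve interlocking CPU faulted, Secondary vital relay malfunctions}.

3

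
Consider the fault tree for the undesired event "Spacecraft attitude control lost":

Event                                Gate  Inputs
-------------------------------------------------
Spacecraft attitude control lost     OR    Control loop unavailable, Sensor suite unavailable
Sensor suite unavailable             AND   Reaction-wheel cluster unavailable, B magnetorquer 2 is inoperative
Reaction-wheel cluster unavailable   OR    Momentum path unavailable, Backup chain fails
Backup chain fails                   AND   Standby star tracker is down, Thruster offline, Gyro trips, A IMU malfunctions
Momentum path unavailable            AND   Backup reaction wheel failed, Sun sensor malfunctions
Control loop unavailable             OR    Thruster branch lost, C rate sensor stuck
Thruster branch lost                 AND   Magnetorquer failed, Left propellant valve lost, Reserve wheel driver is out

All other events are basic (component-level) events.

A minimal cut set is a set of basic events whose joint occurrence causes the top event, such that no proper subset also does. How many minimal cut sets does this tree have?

Thruster branch lost [AND]: one cut set from each child combined → 1 × 1 × 1 = 1 cut set(s).
Control loop unavailable [OR]: union of children's cut sets → 2 cut set(s).
Momentum path unavailable [AND]: one cut set from each child combined → 1 × 1 = 1 cut set(s).
Backup chain fails [AND]: one cut set from each child combined → 1 × 1 × 1 × 1 = 1 cut set(s).
Reaction-wheel cluster unavailable [OR]: union of children's cut sets → 2 cut set(s).
Sensor suite unavailable [AND]: one cut set from each child combined → 2 × 1 = 2 cut set(s).
Spacecraft attitude control lost [OR]: union of children's cut sets → 4 cut set(s).
Minimal cut sets: {Left propellant valve lost, Magnetorquer failed, Reserve wheel driver is out}; {C rate sensor stuck}; {B magnetorquer 2 is inoperative, Backup reaction wheel failed, Sun sensor malfunctions}; {A IMU malfunctions, B magnetorquer 2 is inoperative, Gyro trips, Standby star tracker is down, Thruster offline}.

4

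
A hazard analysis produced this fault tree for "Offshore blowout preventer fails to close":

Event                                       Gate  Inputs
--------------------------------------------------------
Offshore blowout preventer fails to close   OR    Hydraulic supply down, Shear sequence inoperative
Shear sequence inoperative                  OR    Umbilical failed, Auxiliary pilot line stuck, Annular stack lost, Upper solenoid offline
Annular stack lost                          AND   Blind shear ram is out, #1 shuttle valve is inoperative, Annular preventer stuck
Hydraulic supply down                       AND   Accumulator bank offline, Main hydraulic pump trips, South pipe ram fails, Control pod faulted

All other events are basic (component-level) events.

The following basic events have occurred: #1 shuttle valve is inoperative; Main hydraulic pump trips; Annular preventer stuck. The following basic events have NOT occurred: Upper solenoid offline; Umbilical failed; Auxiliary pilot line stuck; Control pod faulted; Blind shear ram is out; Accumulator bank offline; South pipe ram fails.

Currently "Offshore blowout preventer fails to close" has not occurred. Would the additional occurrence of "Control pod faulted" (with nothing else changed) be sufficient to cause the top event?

Counterfactual: set "Control pod faulted" to occurred.
Hydraulic supply down [AND]: Accumulator bank offline=not, Main hydraulic pump trips=occurs, South pipe ram fails=not, Control pod faulted=occurs → not all inputs occur → does not occur.
Annular stack lost [AND]: Blind shear ram is out=not, #1 shuttle valve is inoperative=occurs, Annular preventer stuck=occurs → not all inputs occur → does not occur.
Shear sequence inoperative [OR]: Umbilical failed=not, Auxiliary pilot line stuck=not, Annular stack lost=not, Upper solenoid offline=not → no input occurs → does not occur.
Offshore blowout preventer fails to close [OR]: Hydraulic supply down=not, Shear sequence inoperative=not → no input occurs → does not occur.

No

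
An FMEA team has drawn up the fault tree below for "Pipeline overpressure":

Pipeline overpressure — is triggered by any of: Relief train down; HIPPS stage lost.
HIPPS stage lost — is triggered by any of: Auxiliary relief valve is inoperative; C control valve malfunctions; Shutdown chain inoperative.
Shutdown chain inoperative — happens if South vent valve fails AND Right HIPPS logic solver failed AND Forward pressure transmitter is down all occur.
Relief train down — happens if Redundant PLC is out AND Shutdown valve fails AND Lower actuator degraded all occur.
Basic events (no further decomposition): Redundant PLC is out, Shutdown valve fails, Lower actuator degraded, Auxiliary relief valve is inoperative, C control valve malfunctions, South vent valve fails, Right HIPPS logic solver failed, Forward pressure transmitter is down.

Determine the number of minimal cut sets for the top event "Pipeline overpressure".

Relief train down [AND]: one cut set from each child combined → 1 × 1 × 1 = 1 cut set(s).
Shutdown chain inoperative [AND]: one cut set from each child combined → 1 × 1 × 1 = 1 cut set(s).
HIPPS stage lost [OR]: union of children's cut sets → 3 cut set(s).
Pipeline overpressure [OR]: union of children's cut sets → 4 cut set(s).
Minimal cut sets: {Lower actuator degraded, Redundant PLC is out, Shutdown valve fails}; {Auxiliary relief valve is inoperative}; {C control valve malfunctions}; {Forward pressure transmitter is down, Right HIPPS logic solver failed, South vent valve fails}.

4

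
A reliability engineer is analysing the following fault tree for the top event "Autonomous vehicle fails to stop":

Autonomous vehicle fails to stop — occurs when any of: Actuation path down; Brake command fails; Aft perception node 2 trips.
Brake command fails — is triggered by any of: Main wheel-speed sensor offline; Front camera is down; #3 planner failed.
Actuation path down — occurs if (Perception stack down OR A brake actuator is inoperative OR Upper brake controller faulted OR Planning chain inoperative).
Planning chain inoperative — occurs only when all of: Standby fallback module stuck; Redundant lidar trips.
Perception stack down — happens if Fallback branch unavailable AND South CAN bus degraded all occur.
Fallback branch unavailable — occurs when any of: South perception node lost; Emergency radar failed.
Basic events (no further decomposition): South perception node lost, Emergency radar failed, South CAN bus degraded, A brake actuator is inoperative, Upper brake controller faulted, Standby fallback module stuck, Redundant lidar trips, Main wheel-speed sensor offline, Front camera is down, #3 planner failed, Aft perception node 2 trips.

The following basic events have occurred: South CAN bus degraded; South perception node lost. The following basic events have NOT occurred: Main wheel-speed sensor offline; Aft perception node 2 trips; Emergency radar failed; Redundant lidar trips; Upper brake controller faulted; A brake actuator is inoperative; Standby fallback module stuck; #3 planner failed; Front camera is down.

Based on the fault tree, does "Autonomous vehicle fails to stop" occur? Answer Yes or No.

Yes

Fallback branch unavailable [OR]: South perception node lost=occurs, Emergency radar failed=not → at least one input occurs → occurs.
Perception stack down [AND]: Fallback branch unavailable=occurs, South CAN bus degraded=occurs → all inputs occur → occurs.
Planning chain inoperative [AND]: Standby fallback module stuck=not, Redundant lidar trips=not → not all inputs occur → does not occur.
Actuation path down [OR]: Perception stack down=occurs, A brake actuator is inoperative=not, Upper brake controller faulted=not, Planning chain inoperative=not → at least one input occurs → occurs.
Brake command fails [OR]: Main wheel-speed sensor offline=not, Front camera is down=not, #3 planner failed=not → no input occurs → does not occur.
Autonomous vehicle fails to stop [OR]: Actuation path down=occurs, Brake command fails=not, Aft perception node 2 trips=not → at least one input occurs → occurs.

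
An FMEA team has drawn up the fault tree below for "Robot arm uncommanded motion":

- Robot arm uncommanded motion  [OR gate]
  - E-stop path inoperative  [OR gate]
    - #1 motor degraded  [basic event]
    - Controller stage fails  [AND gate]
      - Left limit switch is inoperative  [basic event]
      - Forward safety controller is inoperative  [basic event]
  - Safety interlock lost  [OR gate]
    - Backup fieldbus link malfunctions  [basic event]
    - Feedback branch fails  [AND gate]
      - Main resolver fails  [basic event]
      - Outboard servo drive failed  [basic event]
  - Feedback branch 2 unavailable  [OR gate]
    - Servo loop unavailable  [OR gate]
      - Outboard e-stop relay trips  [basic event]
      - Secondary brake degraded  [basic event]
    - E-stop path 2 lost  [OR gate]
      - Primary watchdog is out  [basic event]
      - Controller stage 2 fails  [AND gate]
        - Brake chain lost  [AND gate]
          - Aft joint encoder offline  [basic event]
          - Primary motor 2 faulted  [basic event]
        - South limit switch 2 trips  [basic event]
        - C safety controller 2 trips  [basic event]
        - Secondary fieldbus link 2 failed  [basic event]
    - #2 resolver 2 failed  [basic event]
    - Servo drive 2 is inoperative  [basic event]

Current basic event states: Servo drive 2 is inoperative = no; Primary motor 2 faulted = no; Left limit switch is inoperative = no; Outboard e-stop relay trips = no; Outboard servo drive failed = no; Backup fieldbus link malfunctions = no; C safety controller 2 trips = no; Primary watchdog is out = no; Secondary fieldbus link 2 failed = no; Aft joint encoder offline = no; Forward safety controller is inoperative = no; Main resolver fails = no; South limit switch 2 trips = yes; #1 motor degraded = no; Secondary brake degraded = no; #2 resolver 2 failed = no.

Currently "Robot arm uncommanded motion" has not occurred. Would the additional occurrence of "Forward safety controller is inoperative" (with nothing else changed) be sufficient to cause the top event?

No

Counterfactual: set "Forward safety controller is inoperative" to occurred.
Controller stage fails [AND]: Left limit switch is inoperative=not, Forward safety controller is inoperative=occurs → not all inputs occur → does not occur.
E-stop path inoperative [OR]: #1 motor degraded=not, Controller stage fails=not → no input occurs → does not occur.
Feedback branch fails [AND]: Main resolver fails=not, Outboard servo drive failed=not → not all inputs occur → does not occur.
Safety interlock lost [OR]: Backup fieldbus link malfunctions=not, Feedback branch fails=not → no input occurs → does not occur.
Servo loop unavailable [OR]: Outboard e-stop relay trips=not, Secondary brake degraded=not → no input occurs → does not occur.
Brake chain lost [AND]: Aft joint encoder offline=not, Primary motor 2 faulted=not → not all inputs occur → does not occur.
Controller stage 2 fails [AND]: Brake chain lost=not, South limit switch 2 trips=occurs, C safety controller 2 trips=not, Secondary fieldbus link 2 failed=not → not all inputs occur → does not occur.
E-stop path 2 lost [OR]: Primary watchdog is out=not, Controller stage 2 fails=not → no input occurs → does not occur.
Feedback branch 2 unavailable [OR]: Servo loop unavailable=not, E-stop path 2 lost=not, #2 resolver 2 failed=not, Servo drive 2 is inoperative=not → no input occurs → does not occur.
Robot arm uncommanded motion [OR]: E-stop path inoperative=not, Safety interlock lost=not, Feedback branch 2 unavailable=not → no input occurs → does not occur.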